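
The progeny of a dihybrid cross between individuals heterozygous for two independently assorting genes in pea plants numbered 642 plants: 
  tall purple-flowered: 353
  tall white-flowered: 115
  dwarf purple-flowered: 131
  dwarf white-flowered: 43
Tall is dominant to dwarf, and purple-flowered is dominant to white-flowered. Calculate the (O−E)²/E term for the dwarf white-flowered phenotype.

0.206

A dihybrid F₂ with independent assortment and complete dominance at both loci gives a 9:3:3:1 phenotypic ratio.
Under the 9:3:3:1 hypothesis (Σ ratio = 16, N = 642):
  tall purple-flowered: 642 × 9/16 = 361.125
  tall white-flowered: 642 × 3/16 = 120.375
  dwarf purple-flowered: 642 × 3/16 = 120.375
  dwarf white-flowered: 642 × 1/16 = 40.125
Contribution of dwarf white-flowered: (43 − 40.125)² / 40.125 = 0.2060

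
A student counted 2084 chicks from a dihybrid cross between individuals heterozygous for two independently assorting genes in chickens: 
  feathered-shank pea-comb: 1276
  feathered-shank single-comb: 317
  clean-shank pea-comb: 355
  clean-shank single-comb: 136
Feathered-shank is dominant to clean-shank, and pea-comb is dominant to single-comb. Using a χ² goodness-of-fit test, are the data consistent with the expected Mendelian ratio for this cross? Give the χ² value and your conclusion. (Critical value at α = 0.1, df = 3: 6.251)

A dihybrid F₂ with independent assortment and complete dominance at both loci gives a 9:3:3:1 phenotypic ratio.
Total ratio parts = 16. Expected numbers out of 2084:
  feathered-shank pea-comb: 2084 × 9/16 = 1172.25
  feathered-shank single-comb: 2084 × 3/16 = 390.75
  clean-shank pea-comb: 2084 × 3/16 = 390.75
  clean-shank single-comb: 2084 × 1/16 = 130.25
χ² = Σ (O − E)² / E
  feathered-shank pea-comb: (1276 − 1172.25)² / 1172.25 = 9.1824
  feathered-shank single-comb: (317 − 390.75)² / 390.75 = 13.9195
  clean-shank pea-comb: (355 − 390.75)² / 390.75 = 3.2708
  clean-shank single-comb: (136 − 130.25)² / 130.25 = 0.2538
χ² = 9.1824 + 13.9195 + 3.2708 + 0.2538 = 26.6265 ≈ 26.627
Degrees of freedom = 4 − 1 = 3; critical value at α = 0.1 is 6.251.
Since 26.627 > 6.251, we reject the null hypothesis — the data do not fit the 9:3:3:1 ratio.

26.627; not consistent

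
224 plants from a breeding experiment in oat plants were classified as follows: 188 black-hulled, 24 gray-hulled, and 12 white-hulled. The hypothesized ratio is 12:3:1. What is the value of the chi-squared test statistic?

Total ratio parts = 16. Expected numbers out of 224:
  black-hulled: 224 × 12/16 = 168
  gray-hulled: 224 × 3/16 = 42
  white-hulled: 224 × 1/16 = 14
χ² = Σ (O − E)² / E
  black-hulled: (188 − 168)² / 168 = 2.3810
  gray-hulled: (24 − 42)² / 42 = 7.7143
  white-hulled: (12 − 14)² / 14 = 0.2857
χ² = 2.3810 + 7.7143 + 0.2857 = 10.381

10.381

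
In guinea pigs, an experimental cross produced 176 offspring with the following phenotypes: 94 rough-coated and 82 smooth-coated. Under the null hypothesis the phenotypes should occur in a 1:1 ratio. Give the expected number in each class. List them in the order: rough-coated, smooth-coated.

Total ratio parts = 2. Expected numbers out of 176:
  rough-coated: 176 × 1/2 = 88
  smooth-coated: 176 × 1/2 = 88

88, 88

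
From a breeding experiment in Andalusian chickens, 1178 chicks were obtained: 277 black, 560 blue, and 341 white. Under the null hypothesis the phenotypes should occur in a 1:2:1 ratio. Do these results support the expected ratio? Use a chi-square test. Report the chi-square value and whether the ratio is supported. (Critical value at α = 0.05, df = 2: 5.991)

9.810; not consistent

Expected counts for N = 1178 under a 1:2:1 ratio (total parts = 4):
  black: 1178 × 1/4 = 294.5
  blue: 1178 × 2/4 = 589
  white: 1178 × 1/4 = 294.5
χ² = Σ (O − E)² / E
  black: (277 − 294.5)² / 294.5 = 1.0399
  blue: (560 − 589)² / 589 = 1.4278
  white: (341 − 294.5)² / 294.5 = 7.3421
χ² = 1.0399 + 1.4278 + 7.3421 = 9.8098 ≈ 9.810
Degrees of freedom = 3 − 1 = 2; critical value at α = 0.05 is 5.991.
Since 9.810 > 5.991, we reject the null hypothesis — the data do not fit the 1:2:1 ratio.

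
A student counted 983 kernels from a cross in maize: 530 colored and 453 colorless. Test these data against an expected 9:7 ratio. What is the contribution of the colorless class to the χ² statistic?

1.223

Total ratio parts = 16. Expected numbers out of 983:
  colored: 983 × 9/16 = 552.9375
  colorless: 983 × 7/16 = 430.0625
Contribution of colorless: (453 − 430.0625)² / 430.0625 = 1.2234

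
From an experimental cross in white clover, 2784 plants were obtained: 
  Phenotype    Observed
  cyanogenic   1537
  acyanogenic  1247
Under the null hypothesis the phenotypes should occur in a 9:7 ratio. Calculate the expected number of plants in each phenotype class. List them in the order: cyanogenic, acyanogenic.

Total ratio parts = 16. Expected numbers out of 2784:
  cyanogenic: 2784 × 9/16 = 1566
  acyanogenic: 2784 × 7/16 = 1218

1566, 1218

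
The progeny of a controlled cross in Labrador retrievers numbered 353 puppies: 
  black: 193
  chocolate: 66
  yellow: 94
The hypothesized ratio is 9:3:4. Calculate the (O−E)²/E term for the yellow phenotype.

The 9:3:4 ratio has 16 parts, so with N = 353 the expected counts are:
  black: 353 × 9/16 = 198.5625
  chocolate: 353 × 3/16 = 66.1875
  yellow: 353 × 4/16 = 88.25
Contribution of yellow: (94 − 88.25)² / 88.25 = 0.3746

0.375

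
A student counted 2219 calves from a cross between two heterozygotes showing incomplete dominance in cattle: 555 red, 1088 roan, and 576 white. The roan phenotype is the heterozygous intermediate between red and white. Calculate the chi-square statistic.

With incomplete dominance, a heterozygote × heterozygote cross gives a 1:2:1 phenotypic ratio.
Total ratio parts = 4. Expected numbers out of 2219:
  red: 2219 × 1/4 = 554.75
  roan: 2219 × 2/4 = 1109.5
  white: 2219 × 1/4 = 554.75
χ² = Σ (O − E)² / E
  red: (555 − 554.75)² / 554.75 = 0.0001
  roan: (1088 − 1109.5)² / 1109.5 = 0.4166
  white: (576 − 554.75)² / 554.75 = 0.8140
χ² = 0.0001 + 0.4166 + 0.8140 = 1.2307 ≈ 1.231

1.231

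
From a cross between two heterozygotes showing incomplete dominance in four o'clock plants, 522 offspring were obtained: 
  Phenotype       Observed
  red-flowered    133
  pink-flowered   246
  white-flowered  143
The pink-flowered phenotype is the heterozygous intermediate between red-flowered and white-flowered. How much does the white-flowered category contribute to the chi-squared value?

1.197

With incomplete dominance, a heterozygote × heterozygote cross gives a 1:2:1 phenotypic ratio.
Expected counts for N = 522 under a 1:2:1 ratio (total parts = 4):
  red-flowered: 522 × 1/4 = 130.5
  pink-flowered: 522 × 2/4 = 261
  white-flowered: 522 × 1/4 = 130.5
Contribution of white-flowered: (143 − 130.5)² / 130.5 = 1.1973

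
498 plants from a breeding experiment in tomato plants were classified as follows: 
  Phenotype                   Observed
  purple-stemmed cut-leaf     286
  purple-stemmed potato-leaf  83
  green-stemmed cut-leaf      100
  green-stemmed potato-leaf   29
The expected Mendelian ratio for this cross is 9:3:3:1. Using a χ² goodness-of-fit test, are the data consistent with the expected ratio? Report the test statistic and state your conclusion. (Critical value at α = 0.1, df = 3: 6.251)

1.891; consistent

The 9:3:3:1 ratio has 16 parts, so with N = 498 the expected counts are:
  purple-stemmed cut-leaf: 498 × 9/16 = 280.125
  purple-stemmed potato-leaf: 498 × 3/16 = 93.375
  green-stemmed cut-leaf: 498 × 3/16 = 93.375
  green-stemmed potato-leaf: 498 × 1/16 = 31.125
χ² = Σ (O − E)² / E
  purple-stemmed cut-leaf: (286 − 280.125)² / 280.125 = 0.1232
  purple-stemmed potato-leaf: (83 − 93.375)² / 93.375 = 1.1528
  green-stemmed cut-leaf: (100 − 93.375)² / 93.375 = 0.4700
  green-stemmed potato-leaf: (29 − 31.125)² / 31.125 = 0.1451
χ² = 0.1232 + 1.1528 + 0.4700 + 0.1451 = 1.8911 ≈ 1.891
Degrees of freedom = 4 − 1 = 3; critical value at α = 0.1 is 6.251.
Since 1.891 < 6.251, we fail to reject the null hypothesis — the data are consistent with the 9:3:3:1 ratio.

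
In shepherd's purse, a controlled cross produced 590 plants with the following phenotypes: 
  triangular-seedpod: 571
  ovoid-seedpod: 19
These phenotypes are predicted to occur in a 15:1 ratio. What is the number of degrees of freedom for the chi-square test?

A goodness-of-fit test with 2 phenotype classes has df = 2 − 1 = 1.

1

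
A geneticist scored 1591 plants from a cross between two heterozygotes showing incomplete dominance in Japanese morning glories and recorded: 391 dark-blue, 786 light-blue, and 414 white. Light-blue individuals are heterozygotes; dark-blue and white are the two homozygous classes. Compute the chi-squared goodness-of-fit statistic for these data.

With incomplete dominance, a heterozygote × heterozygote cross gives a 1:2:1 phenotypic ratio.
Total ratio parts = 4. Expected numbers out of 1591:
  dark-blue: 1591 × 1/4 = 397.75
  light-blue: 1591 × 2/4 = 795.5
  white: 1591 × 1/4 = 397.75
χ² = Σ (O − E)² / E
  dark-blue: (391 − 397.75)² / 397.75 = 0.1146
  light-blue: (786 − 795.5)² / 795.5 = 0.1135
  white: (414 − 397.75)² / 397.75 = 0.6639
χ² = 0.1146 + 0.1135 + 0.6639 = 0.892

0.892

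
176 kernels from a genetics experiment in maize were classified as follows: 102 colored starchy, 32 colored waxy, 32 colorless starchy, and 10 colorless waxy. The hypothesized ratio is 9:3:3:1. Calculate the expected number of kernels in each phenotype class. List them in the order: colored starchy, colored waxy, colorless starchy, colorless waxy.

Under the 9:3:3:1 hypothesis (Σ ratio = 16, N = 176):
  colored starchy: 176 × 9/16 = 99
  colored waxy: 176 × 3/16 = 33
  colorless starchy: 176 × 3/16 = 33
  colorless waxy: 176 × 1/16 = 11

99, 33, 33, 11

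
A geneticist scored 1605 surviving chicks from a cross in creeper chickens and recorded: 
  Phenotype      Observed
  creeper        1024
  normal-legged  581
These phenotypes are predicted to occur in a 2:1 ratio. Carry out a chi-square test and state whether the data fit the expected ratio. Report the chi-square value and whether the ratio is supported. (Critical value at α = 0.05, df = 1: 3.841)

5.933; not consistent

Total ratio parts = 3. Expected numbers out of 1605:
  creeper: 1605 × 2/3 = 1070
  normal-legged: 1605 × 1/3 = 535
χ² = Σ (O − E)² / E
  creeper: (1024 − 1070)² / 1070 = 1.9776
  normal-legged: (581 − 535)² / 535 = 3.9551
χ² = 1.9776 + 3.9551 = 5.9327 ≈ 5.933
Degrees of freedom = 2 − 1 = 1; critical value at α = 0.05 is 3.841.
Since 5.933 > 3.841, we reject the null hypothesis — the data do not fit the 2:1 ratio.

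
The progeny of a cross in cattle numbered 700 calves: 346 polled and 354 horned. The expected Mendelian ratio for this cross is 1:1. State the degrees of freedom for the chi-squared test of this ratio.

A goodness-of-fit test with 2 phenotype classes has df = 2 − 1 = 1.

1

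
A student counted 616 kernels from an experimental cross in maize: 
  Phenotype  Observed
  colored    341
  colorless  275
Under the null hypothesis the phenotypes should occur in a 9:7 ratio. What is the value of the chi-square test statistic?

Expected counts for N = 616 under a 9:7 ratio (total parts = 16):
  colored: 616 × 9/16 = 346.5
  colorless: 616 × 7/16 = 269.5
χ² = Σ (O − E)² / E
  colored: (341 − 346.5)² / 346.5 = 0.0873
  colorless: (275 − 269.5)² / 269.5 = 0.1122
χ² = 0.0873 + 0.1122 = 0.1995 ≈ 0.200

0.200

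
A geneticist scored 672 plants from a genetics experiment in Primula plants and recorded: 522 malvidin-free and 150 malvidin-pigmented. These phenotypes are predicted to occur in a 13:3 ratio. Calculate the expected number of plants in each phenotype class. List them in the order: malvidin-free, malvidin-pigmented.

The 13:3 ratio has 16 parts, so with N = 672 the expected counts are:
  malvidin-free: 672 × 13/16 = 546
  malvidin-pigmented: 672 × 3/16 = 126

546, 126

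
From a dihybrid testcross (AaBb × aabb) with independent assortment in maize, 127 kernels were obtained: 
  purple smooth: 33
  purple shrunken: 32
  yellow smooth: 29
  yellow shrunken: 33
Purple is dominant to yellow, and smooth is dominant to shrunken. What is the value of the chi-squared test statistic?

0.339

A dihybrid testcross with independent assortment gives a 1:1:1:1 ratio.
Total ratio parts = 4. Expected numbers out of 127:
  purple smooth: 127 × 1/4 = 31.75
  purple shrunken: 127 × 1/4 = 31.75
  yellow smooth: 127 × 1/4 = 31.75
  yellow shrunken: 127 × 1/4 = 31.75
χ² = Σ (O − E)² / E
  purple smooth: (33 − 31.75)² / 31.75 = 0.0492
  purple shrunken: (32 − 31.75)² / 31.75 = 0.0020
  yellow smooth: (29 − 31.75)² / 31.75 = 0.2382
  yellow shrunken: (33 − 31.75)² / 31.75 = 0.0492
χ² = 0.0492 + 0.0020 + 0.2382 + 0.0492 = 0.3386 ≈ 0.339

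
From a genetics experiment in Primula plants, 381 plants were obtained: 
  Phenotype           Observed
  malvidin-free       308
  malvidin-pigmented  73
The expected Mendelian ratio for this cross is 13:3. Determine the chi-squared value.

Total ratio parts = 16. Expected numbers out of 381:
  malvidin-free: 381 × 13/16 = 309.5625
  malvidin-pigmented: 381 × 3/16 = 71.4375
χ² = Σ (O − E)² / E
  malvidin-free: (308 − 309.5625)² / 309.5625 = 0.0079
  malvidin-pigmented: (73 − 71.4375)² / 71.4375 = 0.0342
χ² = 0.0079 + 0.0342 = 0.0421 ≈ 0.042

0.042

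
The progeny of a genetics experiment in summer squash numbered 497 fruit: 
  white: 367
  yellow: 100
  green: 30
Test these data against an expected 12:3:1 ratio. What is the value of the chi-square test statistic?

0.623

Expected counts for N = 497 under a 12:3:1 ratio (total parts = 16):
  white: 497 × 12/16 = 372.75
  yellow: 497 × 3/16 = 93.1875
  green: 497 × 1/16 = 31.0625
χ² = Σ (O − E)² / E
  white: (367 − 372.75)² / 372.75 = 0.0887
  yellow: (100 − 93.1875)² / 93.1875 = 0.4980
  green: (30 − 31.0625)² / 31.0625 = 0.0363
χ² = 0.0887 + 0.4980 + 0.0363 = 0.623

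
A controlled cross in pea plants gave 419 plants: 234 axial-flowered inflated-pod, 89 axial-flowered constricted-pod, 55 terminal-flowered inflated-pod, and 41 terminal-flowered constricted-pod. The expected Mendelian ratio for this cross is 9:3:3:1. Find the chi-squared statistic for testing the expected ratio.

16.844

Expected counts for N = 419 under a 9:3:3:1 ratio (total parts = 16):
  axial-flowered inflated-pod: 419 × 9/16 = 235.6875
  axial-flowered constricted-pod: 419 × 3/16 = 78.5625
  terminal-flowered inflated-pod: 419 × 3/16 = 78.5625
  terminal-flowered constricted-pod: 419 × 1/16 = 26.1875
χ² = Σ (O − E)² / E
  axial-flowered inflated-pod: (234 − 235.6875)² / 235.6875 = 0.0121
  axial-flowered constricted-pod: (89 − 78.5625)² / 78.5625 = 1.3867
  terminal-flowered inflated-pod: (55 − 78.5625)² / 78.5625 = 7.0669
  terminal-flowered constricted-pod: (41 − 26.1875)² / 26.1875 = 8.3784
χ² = 0.0121 + 1.3867 + 7.0669 + 8.3784 = 16.8441 ≈ 16.844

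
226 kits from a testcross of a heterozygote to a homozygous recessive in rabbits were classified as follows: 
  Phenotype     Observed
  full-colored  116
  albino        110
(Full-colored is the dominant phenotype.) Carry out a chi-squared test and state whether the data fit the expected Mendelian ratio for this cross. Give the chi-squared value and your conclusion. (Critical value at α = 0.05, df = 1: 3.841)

A testcross of a heterozygote (Aa × aa) gives a 1:1 phenotypic ratio.
Under the 1:1 hypothesis (Σ ratio = 2, N = 226):
  full-colored: 226 × 1/2 = 113
  albino: 226 × 1/2 = 113
χ² = Σ (O − E)² / E
  full-colored: (116 − 113)² / 113 = 0.0796
  albino: (110 − 113)² / 113 = 0.0796
χ² = 0.0796 + 0.0796 = 0.1592 ≈ 0.159
Degrees of freedom = 2 − 1 = 1; critical value at α = 0.05 is 3.841.
Since 0.159 < 3.841, we fail to reject the null hypothesis — the data are consistent with the 1:1 ratio.

0.159; consistent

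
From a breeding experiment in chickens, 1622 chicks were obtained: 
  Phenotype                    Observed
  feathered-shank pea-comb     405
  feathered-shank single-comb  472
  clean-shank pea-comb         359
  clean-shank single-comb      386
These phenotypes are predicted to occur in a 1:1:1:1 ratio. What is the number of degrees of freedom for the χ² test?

3

A goodness-of-fit test with 4 phenotype classes has df = 4 − 1 = 3.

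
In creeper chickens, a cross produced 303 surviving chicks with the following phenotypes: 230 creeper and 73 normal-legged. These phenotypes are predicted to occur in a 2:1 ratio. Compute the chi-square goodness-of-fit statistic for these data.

11.644

Total ratio parts = 3. Expected numbers out of 303:
  creeper: 303 × 2/3 = 202
  normal-legged: 303 × 1/3 = 101
χ² = Σ (O − E)² / E
  creeper: (230 − 202)² / 202 = 3.8812
  normal-legged: (73 − 101)² / 101 = 7.7624
χ² = 3.8812 + 7.7624 = 11.6436 ≈ 11.644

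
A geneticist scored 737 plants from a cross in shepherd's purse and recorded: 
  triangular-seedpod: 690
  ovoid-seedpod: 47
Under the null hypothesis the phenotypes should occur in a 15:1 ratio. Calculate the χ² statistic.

0.020

The 15:1 ratio has 16 parts, so with N = 737 the expected counts are:
  triangular-seedpod: 737 × 15/16 = 690.9375
  ovoid-seedpod: 737 × 1/16 = 46.0625
χ² = Σ (O − E)² / E
  triangular-seedpod: (690 − 690.9375)² / 690.9375 = 0.0013
  ovoid-seedpod: (47 − 46.0625)² / 46.0625 = 0.0191
χ² = 0.0013 + 0.0191 = 0.0204 ≈ 0.020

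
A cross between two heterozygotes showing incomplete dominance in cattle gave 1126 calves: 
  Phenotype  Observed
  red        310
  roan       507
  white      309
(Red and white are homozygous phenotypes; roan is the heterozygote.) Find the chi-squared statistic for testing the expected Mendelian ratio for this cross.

11.142

With incomplete dominance, a heterozygote × heterozygote cross gives a 1:2:1 phenotypic ratio.
Total ratio parts = 4. Expected numbers out of 1126:
  red: 1126 × 1/4 = 281.5
  roan: 1126 × 2/4 = 563
  white: 1126 × 1/4 = 281.5
χ² = Σ (O − E)² / E
  red: (310 − 281.5)² / 281.5 = 2.8854
  roan: (507 − 563)² / 563 = 5.5702
  white: (309 − 281.5)² / 281.5 = 2.6865
χ² = 2.8854 + 5.5702 + 2.6865 = 11.1421 ≈ 11.142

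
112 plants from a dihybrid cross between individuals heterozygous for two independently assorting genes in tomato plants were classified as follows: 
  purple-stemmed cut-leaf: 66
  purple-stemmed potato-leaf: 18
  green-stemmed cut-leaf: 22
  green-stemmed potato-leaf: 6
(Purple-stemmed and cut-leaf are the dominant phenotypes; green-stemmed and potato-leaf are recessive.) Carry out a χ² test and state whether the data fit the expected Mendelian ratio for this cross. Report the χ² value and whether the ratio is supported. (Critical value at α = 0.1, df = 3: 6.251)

0.762; consistent

A dihybrid F₂ with independent assortment and complete dominance at both loci gives a 9:3:3:1 phenotypic ratio.
Expected counts for N = 112 under a 9:3:3:1 ratio (total parts = 16):
  purple-stemmed cut-leaf: 112 × 9/16 = 63
  purple-stemmed potato-leaf: 112 × 3/16 = 21
  green-stemmed cut-leaf: 112 × 3/16 = 21
  green-stemmed potato-leaf: 112 × 1/16 = 7
χ² = Σ (O − E)² / E
  purple-stemmed cut-leaf: (66 − 63)² / 63 = 0.1429
  purple-stemmed potato-leaf: (18 − 21)² / 21 = 0.4286
  green-stemmed cut-leaf: (22 − 21)² / 21 = 0.0476
  green-stemmed potato-leaf: (6 − 7)² / 7 = 0.1429
χ² = 0.1429 + 0.4286 + 0.0476 + 0.1429 = 0.762
Degrees of freedom = 4 − 1 = 3; critical value at α = 0.1 is 6.251.
Since 0.762 < 6.251, we fail to reject the null hypothesis — the data are consistent with the 9:3:3:1 ratio.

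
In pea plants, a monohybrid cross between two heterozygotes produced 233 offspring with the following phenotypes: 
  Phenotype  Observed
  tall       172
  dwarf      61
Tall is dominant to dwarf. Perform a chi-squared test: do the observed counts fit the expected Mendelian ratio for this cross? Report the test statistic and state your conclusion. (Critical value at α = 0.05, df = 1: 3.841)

For a monohybrid cross between heterozygotes with complete dominance, the expected phenotypic ratio is 3:1.
Expected counts for N = 233 under a 3:1 ratio (total parts = 4):
  tall: 233 × 3/4 = 174.75
  dwarf: 233 × 1/4 = 58.25
χ² = Σ (O − E)² / E
  tall: (172 − 174.75)² / 174.75 = 0.0433
  dwarf: (61 − 58.25)² / 58.25 = 0.1298
χ² = 0.0433 + 0.1298 = 0.1731 ≈ 0.173
Degrees of freedom = 2 − 1 = 1; critical value at α = 0.05 is 3.841.
Since 0.173 < 3.841, we fail to reject the null hypothesis — the data are consistent with the 3:1 ratio.

0.173; consistent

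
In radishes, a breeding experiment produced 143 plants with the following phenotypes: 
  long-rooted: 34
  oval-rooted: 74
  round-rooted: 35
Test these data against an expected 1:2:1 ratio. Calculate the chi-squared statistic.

0.189

The 1:2:1 ratio has 4 parts, so with N = 143 the expected counts are:
  long-rooted: 143 × 1/4 = 35.75
  oval-rooted: 143 × 2/4 = 71.5
  round-rooted: 143 × 1/4 = 35.75
χ² = Σ (O − E)² / E
  long-rooted: (34 − 35.75)² / 35.75 = 0.0857
  oval-rooted: (74 − 71.5)² / 71.5 = 0.0874
  round-rooted: (35 − 35.75)² / 35.75 = 0.0157
χ² = 0.0857 + 0.0874 + 0.0157 = 0.1888 ≈ 0.189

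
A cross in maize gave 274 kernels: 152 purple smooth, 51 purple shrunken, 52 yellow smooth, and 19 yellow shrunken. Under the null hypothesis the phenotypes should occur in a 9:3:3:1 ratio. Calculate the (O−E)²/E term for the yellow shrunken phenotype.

Expected counts for N = 274 under a 9:3:3:1 ratio (total parts = 16):
  purple smooth: 274 × 9/16 = 154.125
  purple shrunken: 274 × 3/16 = 51.375
  yellow smooth: 274 × 3/16 = 51.375
  yellow shrunken: 274 × 1/16 = 17.125
Contribution of yellow shrunken: (19 − 17.125)² / 17.125 = 0.2053

0.205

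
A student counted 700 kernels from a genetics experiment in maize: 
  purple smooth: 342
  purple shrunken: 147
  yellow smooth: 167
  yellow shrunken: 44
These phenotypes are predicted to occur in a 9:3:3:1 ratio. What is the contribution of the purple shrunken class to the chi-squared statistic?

1.890

The 9:3:3:1 ratio has 16 parts, so with N = 700 the expected counts are:
  purple smooth: 700 × 9/16 = 393.75
  purple shrunken: 700 × 3/16 = 131.25
  yellow smooth: 700 × 3/16 = 131.25
  yellow shrunken: 700 × 1/16 = 43.75
Contribution of purple shrunken: (147 − 131.25)² / 131.25 = 1.8900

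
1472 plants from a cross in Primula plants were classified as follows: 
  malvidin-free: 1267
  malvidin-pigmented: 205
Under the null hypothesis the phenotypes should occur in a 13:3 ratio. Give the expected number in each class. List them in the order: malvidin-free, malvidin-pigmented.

Total ratio parts = 16. Expected numbers out of 1472:
  malvidin-free: 1472 × 13/16 = 1196
  malvidin-pigmented: 1472 × 3/16 = 276

1196, 276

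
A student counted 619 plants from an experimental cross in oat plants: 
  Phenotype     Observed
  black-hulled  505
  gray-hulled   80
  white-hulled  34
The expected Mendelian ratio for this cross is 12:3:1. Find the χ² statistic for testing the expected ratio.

Under the 12:3:1 hypothesis (Σ ratio = 16, N = 619):
  black-hulled: 619 × 12/16 = 464.25
  gray-hulled: 619 × 3/16 = 116.0625
  white-hulled: 619 × 1/16 = 38.6875
χ² = Σ (O − E)² / E
  black-hulled: (505 − 464.25)² / 464.25 = 3.5769
  gray-hulled: (80 − 116.0625)² / 116.0625 = 11.2052
  white-hulled: (34 − 38.6875)² / 38.6875 = 0.5680
χ² = 3.5769 + 11.2052 + 0.5680 = 15.3501 ≈ 15.350

15.350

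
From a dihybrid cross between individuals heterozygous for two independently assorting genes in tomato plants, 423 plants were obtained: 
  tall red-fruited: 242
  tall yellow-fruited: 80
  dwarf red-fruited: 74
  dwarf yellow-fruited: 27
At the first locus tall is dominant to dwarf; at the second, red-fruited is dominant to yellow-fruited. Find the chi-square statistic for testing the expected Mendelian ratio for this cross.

0.443

A dihybrid F₂ with independent assortment and complete dominance at both loci gives a 9:3:3:1 phenotypic ratio.
Expected counts for N = 423 under a 9:3:3:1 ratio (total parts = 16):
  tall red-fruited: 423 × 9/16 = 237.9375
  tall yellow-fruited: 423 × 3/16 = 79.3125
  dwarf red-fruited: 423 × 3/16 = 79.3125
  dwarf yellow-fruited: 423 × 1/16 = 26.4375
χ² = Σ (O − E)² / E
  tall red-fruited: (242 − 237.9375)² / 237.9375 = 0.0694
  tall yellow-fruited: (80 − 79.3125)² / 79.3125 = 0.0060
  dwarf red-fruited: (74 − 79.3125)² / 79.3125 = 0.3558
  dwarf yellow-fruited: (27 − 26.4375)² / 26.4375 = 0.0120
χ² = 0.0694 + 0.0060 + 0.3558 + 0.0120 = 0.4432 ≈ 0.443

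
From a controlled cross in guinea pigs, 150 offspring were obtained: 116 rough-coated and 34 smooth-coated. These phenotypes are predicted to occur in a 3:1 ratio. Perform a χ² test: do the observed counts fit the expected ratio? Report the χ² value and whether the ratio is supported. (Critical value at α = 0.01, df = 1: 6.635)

The 3:1 ratio has 4 parts, so with N = 150 the expected counts are:
  rough-coated: 150 × 3/4 = 112.5
  smooth-coated: 150 × 1/4 = 37.5
χ² = Σ (O − E)² / E
  rough-coated: (116 − 112.5)² / 112.5 = 0.1089
  smooth-coated: (34 − 37.5)² / 37.5 = 0.3267
χ² = 0.1089 + 0.3267 = 0.4356 ≈ 0.436
Degrees of freedom = 2 − 1 = 1; critical value at α = 0.01 is 6.635.
Since 0.436 < 6.635, we fail to reject the null hypothesis — the data are consistent with the 3:1 ratio.

0.436; consistent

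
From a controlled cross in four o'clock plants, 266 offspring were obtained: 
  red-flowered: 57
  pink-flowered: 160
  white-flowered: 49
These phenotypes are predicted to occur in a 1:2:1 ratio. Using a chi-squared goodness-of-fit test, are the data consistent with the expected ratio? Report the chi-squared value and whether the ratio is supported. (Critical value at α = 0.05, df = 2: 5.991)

11.444; not consistent

Expected counts for N = 266 under a 1:2:1 ratio (total parts = 4):
  red-flowered: 266 × 1/4 = 66.5
  pink-flowered: 266 × 2/4 = 133
  white-flowered: 266 × 1/4 = 66.5
χ² = Σ (O − E)² / E
  red-flowered: (57 − 66.5)² / 66.5 = 1.3571
  pink-flowered: (160 − 133)² / 133 = 5.4812
  white-flowered: (49 − 66.5)² / 66.5 = 4.6053
χ² = 1.3571 + 5.4812 + 4.6053 = 11.4436 ≈ 11.444
Degrees of freedom = 3 − 1 = 2; critical value at α = 0.05 is 5.991.
Since 11.444 > 5.991, we reject the null hypothesis — the data do not fit the 1:2:1 ratio.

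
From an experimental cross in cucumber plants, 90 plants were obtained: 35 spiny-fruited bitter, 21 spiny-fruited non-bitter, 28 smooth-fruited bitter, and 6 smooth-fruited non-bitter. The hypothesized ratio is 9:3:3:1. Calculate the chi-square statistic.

Total ratio parts = 16. Expected numbers out of 90:
  spiny-fruited bitter: 90 × 9/16 = 50.625
  spiny-fruited non-bitter: 90 × 3/16 = 16.875
  smooth-fruited bitter: 90 × 3/16 = 16.875
  smooth-fruited non-bitter: 90 × 1/16 = 5.625
χ² = Σ (O − E)² / E
  spiny-fruited bitter: (35 − 50.625)² / 50.625 = 4.8225
  spiny-fruited non-bitter: (21 − 16.875)² / 16.875 = 1.0083
  smooth-fruited bitter: (28 − 16.875)² / 16.875 = 7.3343
  smooth-fruited non-bitter: (6 − 5.625)² / 5.625 = 0.0250
χ² = 4.8225 + 1.0083 + 7.3343 + 0.0250 = 13.1901 ≈ 13.190

13.190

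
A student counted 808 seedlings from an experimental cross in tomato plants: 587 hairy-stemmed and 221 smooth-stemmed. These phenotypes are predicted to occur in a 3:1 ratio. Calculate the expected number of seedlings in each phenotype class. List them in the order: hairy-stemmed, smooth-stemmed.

The 3:1 ratio has 4 parts, so with N = 808 the expected counts are:
  hairy-stemmed: 808 × 3/4 = 606
  smooth-stemmed: 808 × 1/4 = 202

606, 202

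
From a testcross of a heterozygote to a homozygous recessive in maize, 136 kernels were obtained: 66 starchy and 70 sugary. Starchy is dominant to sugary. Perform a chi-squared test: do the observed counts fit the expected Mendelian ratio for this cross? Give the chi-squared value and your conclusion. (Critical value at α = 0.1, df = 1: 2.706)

0.118; consistent

A testcross of a heterozygote (Aa × aa) gives a 1:1 phenotypic ratio.
Under the 1:1 hypothesis (Σ ratio = 2, N = 136):
  starchy: 136 × 1/2 = 68
  sugary: 136 × 1/2 = 68
χ² = Σ (O − E)² / E
  starchy: (66 − 68)² / 68 = 0.0588
  sugary: (70 − 68)² / 68 = 0.0588
χ² = 0.0588 + 0.0588 = 0.1176 ≈ 0.118
Degrees of freedom = 2 − 1 = 1; critical value at α = 0.1 is 2.706.
Since 0.118 < 2.706, we fail to reject the null hypothesis — the data are consistent with the 1:1 ratio.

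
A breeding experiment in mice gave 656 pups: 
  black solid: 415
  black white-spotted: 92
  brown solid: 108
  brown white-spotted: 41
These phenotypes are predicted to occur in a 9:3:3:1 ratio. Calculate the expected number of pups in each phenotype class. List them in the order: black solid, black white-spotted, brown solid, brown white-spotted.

The 9:3:3:1 ratio has 16 parts, so with N = 656 the expected counts are:
  black solid: 656 × 9/16 = 369
  black white-spotted: 656 × 3/16 = 123
  brown solid: 656 × 3/16 = 123
  brown white-spotted: 656 × 1/16 = 41

369, 123, 123, 41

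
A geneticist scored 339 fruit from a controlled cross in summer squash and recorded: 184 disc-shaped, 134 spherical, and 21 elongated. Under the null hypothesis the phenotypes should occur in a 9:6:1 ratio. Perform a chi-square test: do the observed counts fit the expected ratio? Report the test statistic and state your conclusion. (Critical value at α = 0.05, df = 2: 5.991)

Total ratio parts = 16. Expected numbers out of 339:
  disc-shaped: 339 × 9/16 = 190.6875
  spherical: 339 × 6/16 = 127.125
  elongated: 339 × 1/16 = 21.1875
χ² = Σ (O − E)² / E
  disc-shaped: (184 − 190.6875)² / 190.6875 = 0.2345
  spherical: (134 − 127.125)² / 127.125 = 0.3718
  elongated: (21 − 21.1875)² / 21.1875 = 0.0017
χ² = 0.2345 + 0.3718 + 0.0017 = 0.608
Degrees of freedom = 3 − 1 = 2; critical value at α = 0.05 is 5.991.
Since 0.608 < 5.991, we fail to reject the null hypothesis — the data are consistent with the 9:6:1 ratio.

0.608; consistent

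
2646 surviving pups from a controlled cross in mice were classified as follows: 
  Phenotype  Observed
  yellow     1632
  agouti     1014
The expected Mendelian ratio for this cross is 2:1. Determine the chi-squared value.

29.633

Expected counts for N = 2646 under a 2:1 ratio (total parts = 3):
  yellow: 2646 × 2/3 = 1764
  agouti: 2646 × 1/3 = 882
χ² = Σ (O − E)² / E
  yellow: (1632 − 1764)² / 1764 = 9.8776
  agouti: (1014 − 882)² / 882 = 19.7551
χ² = 9.8776 + 19.7551 = 29.6327 ≈ 29.633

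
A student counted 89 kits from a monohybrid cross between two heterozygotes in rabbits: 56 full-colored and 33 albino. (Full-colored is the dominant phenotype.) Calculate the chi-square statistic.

6.925

For a monohybrid cross between heterozygotes with complete dominance, the expected phenotypic ratio is 3:1.
Under the 3:1 hypothesis (Σ ratio = 4, N = 89):
  full-colored: 89 × 3/4 = 66.75
  albino: 89 × 1/4 = 22.25
χ² = Σ (O − E)² / E
  full-colored: (56 − 66.75)² / 66.75 = 1.7313
  albino: (33 − 22.25)² / 22.25 = 5.1938
χ² = 1.7313 + 5.1938 = 6.9251 ≈ 6.925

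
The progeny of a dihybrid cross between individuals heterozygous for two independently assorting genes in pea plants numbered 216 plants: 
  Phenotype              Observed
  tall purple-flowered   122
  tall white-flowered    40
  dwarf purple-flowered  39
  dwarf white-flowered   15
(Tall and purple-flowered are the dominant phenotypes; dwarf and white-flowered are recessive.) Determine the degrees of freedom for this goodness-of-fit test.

3

A dihybrid F₂ with independent assortment and complete dominance at both loci gives a 9:3:3:1 phenotypic ratio.
A goodness-of-fit test with 4 phenotype classes has df = 4 − 1 = 3.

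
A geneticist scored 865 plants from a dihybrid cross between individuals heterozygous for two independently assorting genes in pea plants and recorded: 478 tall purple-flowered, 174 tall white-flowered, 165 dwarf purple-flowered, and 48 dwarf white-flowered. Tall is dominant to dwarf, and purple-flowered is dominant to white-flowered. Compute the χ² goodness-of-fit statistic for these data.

1.740

A dihybrid F₂ with independent assortment and complete dominance at both loci gives a 9:3:3:1 phenotypic ratio.
Under the 9:3:3:1 hypothesis (Σ ratio = 16, N = 865):
  tall purple-flowered: 865 × 9/16 = 486.5625
  tall white-flowered: 865 × 3/16 = 162.1875
  dwarf purple-flowered: 865 × 3/16 = 162.1875
  dwarf white-flowered: 865 × 1/16 = 54.0625
χ² = Σ (O − E)² / E
  tall purple-flowered: (478 − 486.5625)² / 486.5625 = 0.1507
  tall white-flowered: (174 − 162.1875)² / 162.1875 = 0.8603
  dwarf purple-flowered: (165 − 162.1875)² / 162.1875 = 0.0488
  dwarf white-flowered: (48 − 54.0625)² / 54.0625 = 0.6798
χ² = 0.1507 + 0.8603 + 0.0488 + 0.6798 = 1.7396 ≈ 1.740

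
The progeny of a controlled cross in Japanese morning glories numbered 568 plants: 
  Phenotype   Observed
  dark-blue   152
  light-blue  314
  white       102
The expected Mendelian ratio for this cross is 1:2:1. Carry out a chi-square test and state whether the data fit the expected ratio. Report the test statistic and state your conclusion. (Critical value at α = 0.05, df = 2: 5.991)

15.141; not consistent

Total ratio parts = 4. Expected numbers out of 568:
  dark-blue: 568 × 1/4 = 142
  light-blue: 568 × 2/4 = 284
  white: 568 × 1/4 = 142
χ² = Σ (O − E)² / E
  dark-blue: (152 − 142)² / 142 = 0.7042
  light-blue: (314 − 284)² / 284 = 3.1690
  white: (102 − 142)² / 142 = 11.2676
χ² = 0.7042 + 3.1690 + 11.2676 = 15.1408 ≈ 15.141
Degrees of freedom = 3 − 1 = 2; critical value at α = 0.05 is 5.991.
Since 15.141 > 5.991, we reject the null hypothesis — the data do not fit the 1:2:1 ratio.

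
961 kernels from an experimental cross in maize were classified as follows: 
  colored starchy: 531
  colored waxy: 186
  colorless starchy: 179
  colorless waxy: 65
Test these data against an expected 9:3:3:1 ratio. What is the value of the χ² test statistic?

Total ratio parts = 16. Expected numbers out of 961:
  colored starchy: 961 × 9/16 = 540.5625
  colored waxy: 961 × 3/16 = 180.1875
  colorless starchy: 961 × 3/16 = 180.1875
  colorless waxy: 961 × 1/16 = 60.0625
χ² = Σ (O − E)² / E
  colored starchy: (531 − 540.5625)² / 540.5625 = 0.1692
  colored waxy: (186 − 180.1875)² / 180.1875 = 0.1875
  colorless starchy: (179 − 180.1875)² / 180.1875 = 0.0078
  colorless waxy: (65 − 60.0625)² / 60.0625 = 0.4059
χ² = 0.1692 + 0.1875 + 0.0078 + 0.4059 = 0.7704 ≈ 0.770

0.770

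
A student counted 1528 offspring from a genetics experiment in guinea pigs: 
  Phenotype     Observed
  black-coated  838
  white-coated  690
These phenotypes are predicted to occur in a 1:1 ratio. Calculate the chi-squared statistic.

14.335

Total ratio parts = 2. Expected numbers out of 1528:
  black-coated: 1528 × 1/2 = 764
  white-coated: 1528 × 1/2 = 764
χ² = Σ (O − E)² / E
  black-coated: (838 − 764)² / 764 = 7.1675
  white-coated: (690 − 764)² / 764 = 7.1675
χ² = 7.1675 + 7.1675 = 14.335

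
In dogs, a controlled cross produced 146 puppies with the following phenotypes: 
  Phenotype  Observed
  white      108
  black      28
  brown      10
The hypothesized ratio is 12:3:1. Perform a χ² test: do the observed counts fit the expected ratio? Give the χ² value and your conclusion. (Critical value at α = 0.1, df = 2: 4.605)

The 12:3:1 ratio has 16 parts, so with N = 146 the expected counts are:
  white: 146 × 12/16 = 109.5
  black: 146 × 3/16 = 27.375
  brown: 146 × 1/16 = 9.125
χ² = Σ (O − E)² / E
  white: (108 − 109.5)² / 109.5 = 0.0205
  black: (28 − 27.375)² / 27.375 = 0.0143
  brown: (10 − 9.125)² / 9.125 = 0.0839
χ² = 0.0205 + 0.0143 + 0.0839 = 0.1187 ≈ 0.119
Degrees of freedom = 3 − 1 = 2; critical value at α = 0.1 is 4.605.
Since 0.119 < 4.605, we fail to reject the null hypothesis — the data are consistent with the 12:3:1 ratio.

0.119; consistent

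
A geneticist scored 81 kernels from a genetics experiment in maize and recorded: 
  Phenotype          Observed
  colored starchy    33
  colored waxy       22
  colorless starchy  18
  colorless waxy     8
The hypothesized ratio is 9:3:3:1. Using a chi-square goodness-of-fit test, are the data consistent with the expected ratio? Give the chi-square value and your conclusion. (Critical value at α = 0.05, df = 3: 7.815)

Expected counts for N = 81 under a 9:3:3:1 ratio (total parts = 16):
  colored starchy: 81 × 9/16 = 45.5625
  colored waxy: 81 × 3/16 = 15.1875
  colorless starchy: 81 × 3/16 = 15.1875
  colorless waxy: 81 × 1/16 = 5.0625
χ² = Σ (O − E)² / E
  colored starchy: (33 − 45.5625)² / 45.5625 = 3.4637
  colored waxy: (22 − 15.1875)² / 15.1875 = 3.0558
  colorless starchy: (18 − 15.1875)² / 15.1875 = 0.5208
  colorless waxy: (8 − 5.0625)² / 5.0625 = 1.7045
χ² = 3.4637 + 3.0558 + 0.5208 + 1.7045 = 8.7448 ≈ 8.745
Degrees of freedom = 4 − 1 = 3; critical value at α = 0.05 is 7.815.
Since 8.745 > 7.815, we reject the null hypothesis — the data do not fit the 9:3:3:1 ratio.

8.745; not consistent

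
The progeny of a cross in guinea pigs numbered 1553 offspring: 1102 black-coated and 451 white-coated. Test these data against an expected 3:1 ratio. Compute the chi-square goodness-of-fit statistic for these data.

13.522

Total ratio parts = 4. Expected numbers out of 1553:
  black-coated: 1553 × 3/4 = 1164.75
  white-coated: 1553 × 1/4 = 388.25
χ² = Σ (O − E)² / E
  black-coated: (1102 − 1164.75)² / 1164.75 = 3.3806
  white-coated: (451 − 388.25)² / 388.25 = 10.1418
χ² = 3.3806 + 10.1418 = 13.5224 ≈ 13.522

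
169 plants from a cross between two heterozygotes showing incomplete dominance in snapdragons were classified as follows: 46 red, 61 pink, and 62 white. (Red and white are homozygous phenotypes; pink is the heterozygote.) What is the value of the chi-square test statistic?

16.101

With incomplete dominance, a heterozygote × heterozygote cross gives a 1:2:1 phenotypic ratio.
Total ratio parts = 4. Expected numbers out of 169:
  red: 169 × 1/4 = 42.25
  pink: 169 × 2/4 = 84.5
  white: 169 × 1/4 = 42.25
χ² = Σ (O − E)² / E
  red: (46 − 42.25)² / 42.25 = 0.3328
  pink: (61 − 84.5)² / 84.5 = 6.5355
  white: (62 − 42.25)² / 42.25 = 9.2322
χ² = 0.3328 + 6.5355 + 9.2322 = 16.1005 ≈ 16.101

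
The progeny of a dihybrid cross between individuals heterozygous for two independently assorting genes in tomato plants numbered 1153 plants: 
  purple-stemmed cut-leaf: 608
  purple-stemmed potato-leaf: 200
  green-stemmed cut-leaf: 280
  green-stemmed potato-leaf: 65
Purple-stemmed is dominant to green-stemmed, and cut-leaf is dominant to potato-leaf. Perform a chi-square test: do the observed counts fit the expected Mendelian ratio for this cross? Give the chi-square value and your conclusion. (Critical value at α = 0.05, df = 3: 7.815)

23.277; not consistent

A dihybrid F₂ with independent assortment and complete dominance at both loci gives a 9:3:3:1 phenotypic ratio.
Expected counts for N = 1153 under a 9:3:3:1 ratio (total parts = 16):
  purple-stemmed cut-leaf: 1153 × 9/16 = 648.5625
  purple-stemmed potato-leaf: 1153 × 3/16 = 216.1875
  green-stemmed cut-leaf: 1153 × 3/16 = 216.1875
  green-stemmed potato-leaf: 1153 × 1/16 = 72.0625
χ² = Σ (O − E)² / E
  purple-stemmed cut-leaf: (608 − 648.5625)² / 648.5625 = 2.5369
  purple-stemmed potato-leaf: (200 − 216.1875)² / 216.1875 = 1.2121
  green-stemmed cut-leaf: (280 − 216.1875)² / 216.1875 = 18.8357
  green-stemmed potato-leaf: (65 − 72.0625)² / 72.0625 = 0.6922
χ² = 2.5369 + 1.2121 + 18.8357 + 0.6922 = 23.2769 ≈ 23.277
Degrees of freedom = 4 − 1 = 3; critical value at α = 0.05 is 7.815.
Since 23.277 > 7.815, we reject the null hypothesis — the data do not fit the 9:3:3:1 ratio.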